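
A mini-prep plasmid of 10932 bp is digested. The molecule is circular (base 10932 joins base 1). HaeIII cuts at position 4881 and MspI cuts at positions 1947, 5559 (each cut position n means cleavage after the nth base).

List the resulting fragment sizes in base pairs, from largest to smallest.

Combined cut positions (sorted): 1947, 4881, 5559.
Circular molecule, 3 cuts → 3 fragments:
  4881 − 1947 = 2934 bp
  5559 − 4881 = 678 bp
  wrap: 10932 − 5559 + 1947 = 7320 bp
Sorted largest to smallest: 7320, 2934, 678 bp.

7320, 2934, 678 bp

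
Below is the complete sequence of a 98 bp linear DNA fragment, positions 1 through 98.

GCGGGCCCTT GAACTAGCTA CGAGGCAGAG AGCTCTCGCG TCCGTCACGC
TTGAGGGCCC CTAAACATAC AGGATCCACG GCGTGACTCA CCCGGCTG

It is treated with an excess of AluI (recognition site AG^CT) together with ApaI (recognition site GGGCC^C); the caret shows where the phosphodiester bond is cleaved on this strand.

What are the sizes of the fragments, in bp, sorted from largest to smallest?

39, 27, 15, 10, 7 bp

AluI sites (AGCT) start at positions 16, 31.
AluI cuts after base 2 of each site, so after positions 17, 32.
ApaI sites (GGGCCC) start at positions 3, 55.
ApaI cuts after base 5 of each site (before the last base), so after positions 7, 59.
Combined cut positions: 7, 17, 32, 59.
Linear molecule, 4 cuts → 5 fragments:
  1–7 → 7 bp
  8–17 → 10 bp
  18–32 → 15 bp
  33–59 → 27 bp
  60–98 → 39 bp
Sorted largest to smallest: 39, 27, 15, 10, 7 bp.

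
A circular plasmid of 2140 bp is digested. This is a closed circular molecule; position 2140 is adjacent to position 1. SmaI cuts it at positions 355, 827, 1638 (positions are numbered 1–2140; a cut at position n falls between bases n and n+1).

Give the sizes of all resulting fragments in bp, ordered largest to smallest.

Circular molecule, 3 cuts → 3 fragments:
  827 − 355 = 472 bp
  1638 − 827 = 811 bp
  wrap: 2140 − 1638 + 355 = 857 bp
Sorted largest to smallest: 857, 811, 472 bp.

857, 811, 472 bp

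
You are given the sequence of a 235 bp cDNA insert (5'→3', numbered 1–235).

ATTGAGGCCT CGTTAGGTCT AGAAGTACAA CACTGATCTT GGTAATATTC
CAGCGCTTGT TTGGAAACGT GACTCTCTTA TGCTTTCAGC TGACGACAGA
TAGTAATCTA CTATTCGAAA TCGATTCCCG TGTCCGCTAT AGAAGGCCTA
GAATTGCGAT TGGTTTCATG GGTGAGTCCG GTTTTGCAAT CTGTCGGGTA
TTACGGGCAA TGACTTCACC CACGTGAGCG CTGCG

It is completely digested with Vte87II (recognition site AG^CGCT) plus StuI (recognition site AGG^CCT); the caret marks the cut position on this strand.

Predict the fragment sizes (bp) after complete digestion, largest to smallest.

93, 82, 46, 7, 7 bp

Vte87II sites (AGCGCT) start at positions 52, 227.
Vte87II cuts after base 2 of each site, so after positions 53, 228.
StuI sites (AGGCCT) start at positions 5, 144.
StuI cuts after base 3 of each site, so after positions 7, 146.
Combined cut positions: 7, 53, 146, 228.
Linear molecule, 4 cuts → 5 fragments:
  1–7 → 7 bp
  8–53 → 46 bp
  54–146 → 93 bp
  147–228 → 82 bp
  229–235 → 7 bp
Sorted largest to smallest: 93, 82, 46, 7, 7 bp.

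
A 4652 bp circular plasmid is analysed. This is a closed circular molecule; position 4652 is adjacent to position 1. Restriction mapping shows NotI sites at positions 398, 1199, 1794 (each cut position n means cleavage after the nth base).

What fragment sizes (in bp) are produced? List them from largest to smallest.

Circular molecule, 3 cuts → 3 fragments:
  1199 − 398 = 801 bp
  1794 − 1199 = 595 bp
  wrap: 4652 − 1794 + 398 = 3256 bp
Sorted largest to smallest: 3256, 801, 595 bp.

3256, 801, 595 bp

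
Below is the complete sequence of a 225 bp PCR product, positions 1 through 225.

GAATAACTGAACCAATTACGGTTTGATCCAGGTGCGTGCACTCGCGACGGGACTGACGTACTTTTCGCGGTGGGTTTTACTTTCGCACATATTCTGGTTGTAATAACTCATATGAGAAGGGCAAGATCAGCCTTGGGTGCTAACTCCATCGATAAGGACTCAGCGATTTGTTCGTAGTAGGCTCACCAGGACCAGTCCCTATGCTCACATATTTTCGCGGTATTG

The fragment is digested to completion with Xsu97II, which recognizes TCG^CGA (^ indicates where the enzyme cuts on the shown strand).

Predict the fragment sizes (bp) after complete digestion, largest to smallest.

181, 44 bp

The Xsu97II site (TCGCGA) starts at position 42.
Xsu97II cuts after base 3 of each site, so after position 44.
Linear molecule, 1 cut → 2 fragments:
  1–44 → 44 bp
  45–225 → 181 bp
Sorted largest to smallest: 181, 44 bp.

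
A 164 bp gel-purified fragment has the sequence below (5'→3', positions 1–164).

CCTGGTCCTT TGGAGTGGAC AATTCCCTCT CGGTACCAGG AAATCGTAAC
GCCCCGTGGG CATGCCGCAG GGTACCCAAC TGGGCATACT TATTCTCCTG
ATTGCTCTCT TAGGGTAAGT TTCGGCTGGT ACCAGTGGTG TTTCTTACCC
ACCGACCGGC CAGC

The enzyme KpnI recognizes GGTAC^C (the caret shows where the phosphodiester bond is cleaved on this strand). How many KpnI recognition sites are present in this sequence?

GGTACC occurs starting at positions 32, 71, 128.
KpnI cuts at 3 sites.

3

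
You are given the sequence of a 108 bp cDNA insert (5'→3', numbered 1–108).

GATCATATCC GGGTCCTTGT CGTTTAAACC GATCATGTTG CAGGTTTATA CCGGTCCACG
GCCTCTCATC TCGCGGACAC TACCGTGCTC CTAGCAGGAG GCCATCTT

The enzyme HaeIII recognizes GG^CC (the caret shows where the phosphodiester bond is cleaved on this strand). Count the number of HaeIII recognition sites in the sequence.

2

GGCC occurs starting at positions 60, 100.
HaeIII cuts at 2 sites.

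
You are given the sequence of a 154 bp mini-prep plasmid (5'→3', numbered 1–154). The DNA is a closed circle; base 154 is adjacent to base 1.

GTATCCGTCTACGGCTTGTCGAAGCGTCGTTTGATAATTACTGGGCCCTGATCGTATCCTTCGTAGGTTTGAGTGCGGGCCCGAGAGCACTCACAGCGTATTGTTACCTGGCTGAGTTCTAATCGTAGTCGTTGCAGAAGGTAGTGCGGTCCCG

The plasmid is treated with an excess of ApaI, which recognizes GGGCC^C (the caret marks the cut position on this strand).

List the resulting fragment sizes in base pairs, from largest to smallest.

120, 34 bp

ApaI sites (GGGCCC) start at positions 43, 77.
ApaI cuts after base 5 of each site (before the last base), so after positions 47, 81.
Circular molecule, 2 cuts → 2 fragments:
  48–81 → 34 bp
  82–154 then 1–47 → 73 + 47 = 120 bp
Sorted largest to smallest: 120, 34 bp.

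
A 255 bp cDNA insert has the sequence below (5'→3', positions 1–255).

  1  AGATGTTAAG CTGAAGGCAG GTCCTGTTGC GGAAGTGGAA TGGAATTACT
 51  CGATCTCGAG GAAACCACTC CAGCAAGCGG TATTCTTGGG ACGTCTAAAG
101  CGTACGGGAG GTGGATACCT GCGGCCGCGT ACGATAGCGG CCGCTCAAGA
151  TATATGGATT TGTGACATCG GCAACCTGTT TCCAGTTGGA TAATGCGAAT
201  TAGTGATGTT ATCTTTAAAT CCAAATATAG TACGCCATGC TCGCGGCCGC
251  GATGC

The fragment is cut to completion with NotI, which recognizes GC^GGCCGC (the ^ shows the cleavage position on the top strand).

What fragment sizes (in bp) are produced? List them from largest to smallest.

NotI sites (GCGGCCGC) start at positions 121, 137, 243.
NotI cuts after base 2 of each site, so after positions 122, 138, 244.
Linear molecule, 3 cuts → 4 fragments:
  1–122 → 122 bp
  123–138 → 16 bp
  139–244 → 106 bp
  245–255 → 11 bp
Sorted largest to smallest: 122, 106, 16, 11 bp.

122, 106, 16, 11 bp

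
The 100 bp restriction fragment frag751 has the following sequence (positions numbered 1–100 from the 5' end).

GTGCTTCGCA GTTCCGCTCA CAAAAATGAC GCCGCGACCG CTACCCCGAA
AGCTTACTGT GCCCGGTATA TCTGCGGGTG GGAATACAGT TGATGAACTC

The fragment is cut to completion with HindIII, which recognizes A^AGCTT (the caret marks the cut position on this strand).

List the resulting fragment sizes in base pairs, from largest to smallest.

The HindIII site (AAGCTT) starts at position 50.
HindIII cuts after the first base of each site, so after position 50.
Linear molecule, 1 cut → 2 fragments:
  1–50 → 50 bp
  51–100 → 50 bp
Sorted largest to smallest: 50, 50 bp.

50, 50 bp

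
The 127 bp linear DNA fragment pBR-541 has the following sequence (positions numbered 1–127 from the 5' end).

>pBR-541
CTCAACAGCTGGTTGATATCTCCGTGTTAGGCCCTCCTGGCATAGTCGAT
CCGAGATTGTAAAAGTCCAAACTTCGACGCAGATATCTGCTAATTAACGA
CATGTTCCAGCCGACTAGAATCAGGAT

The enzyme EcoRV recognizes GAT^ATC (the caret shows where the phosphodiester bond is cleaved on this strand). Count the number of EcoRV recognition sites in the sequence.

2

GATATC occurs starting at positions 15, 82.
EcoRV cuts at 2 sites.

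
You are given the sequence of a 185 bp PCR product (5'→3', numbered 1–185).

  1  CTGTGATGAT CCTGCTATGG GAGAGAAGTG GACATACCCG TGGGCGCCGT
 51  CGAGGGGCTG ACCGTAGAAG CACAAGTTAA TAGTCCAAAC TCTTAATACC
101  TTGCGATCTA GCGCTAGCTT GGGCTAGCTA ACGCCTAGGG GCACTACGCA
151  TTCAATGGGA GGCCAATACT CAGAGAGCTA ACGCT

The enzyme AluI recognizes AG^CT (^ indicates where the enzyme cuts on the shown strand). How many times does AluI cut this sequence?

3

AGCT occurs starting at positions 116, 126, 176.
AluI cuts at 3 sites.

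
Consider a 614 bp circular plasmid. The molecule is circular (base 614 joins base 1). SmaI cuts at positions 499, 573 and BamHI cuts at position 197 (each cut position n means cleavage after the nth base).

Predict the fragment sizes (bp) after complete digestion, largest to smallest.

Combined cut positions (sorted): 197, 499, 573.
Circular molecule, 3 cuts → 3 fragments:
  499 − 197 = 302 bp
  573 − 499 = 74 bp
  wrap: 614 − 573 + 197 = 238 bp
Sorted largest to smallest: 302, 238, 74 bp.

302, 238, 74 bp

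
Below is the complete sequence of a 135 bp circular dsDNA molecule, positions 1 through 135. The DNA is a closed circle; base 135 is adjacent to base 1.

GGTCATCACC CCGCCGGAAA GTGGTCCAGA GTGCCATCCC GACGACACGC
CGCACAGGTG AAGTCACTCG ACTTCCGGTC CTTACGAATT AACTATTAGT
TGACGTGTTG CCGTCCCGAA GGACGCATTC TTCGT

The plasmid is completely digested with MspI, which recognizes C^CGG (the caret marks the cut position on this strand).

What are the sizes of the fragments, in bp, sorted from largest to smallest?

MspI sites (CCGG) start at positions 14, 75.
MspI cuts after the first base of each site, so after positions 14, 75.
Circular molecule, 2 cuts → 2 fragments:
  15–75 → 61 bp
  76–135 then 1–14 → 60 + 14 = 74 bp
Sorted largest to smallest: 74, 61 bp.

74, 61 bp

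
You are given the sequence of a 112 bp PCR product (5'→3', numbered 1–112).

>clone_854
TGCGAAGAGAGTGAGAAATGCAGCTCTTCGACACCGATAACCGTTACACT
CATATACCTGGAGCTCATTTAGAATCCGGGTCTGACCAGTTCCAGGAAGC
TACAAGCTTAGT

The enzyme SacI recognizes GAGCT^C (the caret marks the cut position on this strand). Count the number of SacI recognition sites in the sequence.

GAGCTC occurs starting at position 61.
SacI cuts at 1 site.

1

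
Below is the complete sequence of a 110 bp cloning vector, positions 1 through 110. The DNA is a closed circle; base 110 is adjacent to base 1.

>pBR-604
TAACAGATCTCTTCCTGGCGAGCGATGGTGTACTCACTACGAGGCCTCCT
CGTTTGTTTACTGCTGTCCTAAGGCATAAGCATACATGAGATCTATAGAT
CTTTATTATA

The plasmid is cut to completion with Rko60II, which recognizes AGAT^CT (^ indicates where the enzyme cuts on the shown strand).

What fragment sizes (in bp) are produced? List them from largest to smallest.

Rko60II sites (AGATCT) start at positions 5, 89, 97.
Rko60II cuts after base 4 of each site, so after positions 8, 92, 100.
Circular molecule, 3 cuts → 3 fragments:
  9–92 → 84 bp
  93–100 → 8 bp
  101–110 then 1–8 → 10 + 8 = 18 bp
Sorted largest to smallest: 84, 18, 8 bp.

84, 18, 8 bp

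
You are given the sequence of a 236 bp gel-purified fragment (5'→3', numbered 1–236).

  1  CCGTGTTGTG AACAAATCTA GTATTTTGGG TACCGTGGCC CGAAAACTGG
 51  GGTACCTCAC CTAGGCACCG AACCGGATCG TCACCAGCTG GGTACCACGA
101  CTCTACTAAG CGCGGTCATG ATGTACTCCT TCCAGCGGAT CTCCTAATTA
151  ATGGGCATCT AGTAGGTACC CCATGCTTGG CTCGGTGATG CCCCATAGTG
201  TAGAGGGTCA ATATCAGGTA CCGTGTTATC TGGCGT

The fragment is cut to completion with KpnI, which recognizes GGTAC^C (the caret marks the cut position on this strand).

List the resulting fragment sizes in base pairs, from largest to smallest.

74, 52, 40, 33, 22, 15 bp

KpnI sites (GGTACC) start at positions 29, 51, 91, 165, 217.
KpnI cuts after base 5 of each site (before the last base), so after positions 33, 55, 95, 169, 221.
Linear molecule, 5 cuts → 6 fragments:
  1–33 → 33 bp
  34–55 → 22 bp
  56–95 → 40 bp
  96–169 → 74 bp
  170–221 → 52 bp
  222–236 → 15 bp
Sorted largest to smallest: 74, 52, 40, 33, 22, 15 bp.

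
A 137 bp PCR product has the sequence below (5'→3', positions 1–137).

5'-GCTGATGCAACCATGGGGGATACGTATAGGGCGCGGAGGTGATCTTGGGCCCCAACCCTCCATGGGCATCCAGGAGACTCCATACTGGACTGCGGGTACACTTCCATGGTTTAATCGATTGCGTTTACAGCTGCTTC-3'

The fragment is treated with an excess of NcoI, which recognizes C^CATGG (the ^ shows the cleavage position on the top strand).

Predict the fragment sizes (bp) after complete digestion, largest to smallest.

NcoI sites (CCATGG) start at positions 11, 60, 104.
NcoI cuts after the first base of each site, so after positions 11, 60, 104.
Linear molecule, 3 cuts → 4 fragments:
  1–11 → 11 bp
  12–60 → 49 bp
  61–104 → 44 bp
  105–137 → 33 bp
Sorted largest to smallest: 49, 44, 33, 11 bp.

49, 44, 33, 11 bp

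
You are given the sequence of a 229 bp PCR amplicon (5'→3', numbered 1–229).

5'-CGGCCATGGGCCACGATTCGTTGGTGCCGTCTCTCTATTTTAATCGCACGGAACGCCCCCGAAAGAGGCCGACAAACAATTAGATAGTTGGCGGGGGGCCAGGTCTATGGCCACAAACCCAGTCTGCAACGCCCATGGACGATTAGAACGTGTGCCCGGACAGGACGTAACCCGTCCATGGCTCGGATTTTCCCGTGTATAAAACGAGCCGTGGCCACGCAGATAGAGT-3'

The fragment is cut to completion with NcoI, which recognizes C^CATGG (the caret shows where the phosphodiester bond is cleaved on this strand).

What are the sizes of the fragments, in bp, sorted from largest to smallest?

NcoI sites (CCATGG) start at positions 4, 133, 176.
NcoI cuts after the first base of each site, so after positions 4, 133, 176.
Linear molecule, 3 cuts → 4 fragments:
  1–4 → 4 bp
  5–133 → 129 bp
  134–176 → 43 bp
  177–229 → 53 bp
Sorted largest to smallest: 129, 53, 43, 4 bp.

129, 53, 43, 4 bp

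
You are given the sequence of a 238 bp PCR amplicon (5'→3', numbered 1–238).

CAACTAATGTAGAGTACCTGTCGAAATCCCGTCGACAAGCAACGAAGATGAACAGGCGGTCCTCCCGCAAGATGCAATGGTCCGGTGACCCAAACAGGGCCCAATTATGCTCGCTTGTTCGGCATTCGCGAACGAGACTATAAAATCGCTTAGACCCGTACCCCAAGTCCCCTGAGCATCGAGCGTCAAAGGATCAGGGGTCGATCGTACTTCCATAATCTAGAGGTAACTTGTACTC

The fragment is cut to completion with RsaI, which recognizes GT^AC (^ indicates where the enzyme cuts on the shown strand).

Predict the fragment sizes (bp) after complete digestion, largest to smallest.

RsaI sites (GTAC) start at positions 14, 158, 207, 233.
RsaI cuts after base 2 of each site, so after positions 15, 159, 208, 234.
Linear molecule, 4 cuts → 5 fragments:
  1–15 → 15 bp
  16–159 → 144 bp
  160–208 → 49 bp
  209–234 → 26 bp
  235–238 → 4 bp
Sorted largest to smallest: 144, 49, 26, 15, 4 bp.

144, 49, 26, 15, 4 bp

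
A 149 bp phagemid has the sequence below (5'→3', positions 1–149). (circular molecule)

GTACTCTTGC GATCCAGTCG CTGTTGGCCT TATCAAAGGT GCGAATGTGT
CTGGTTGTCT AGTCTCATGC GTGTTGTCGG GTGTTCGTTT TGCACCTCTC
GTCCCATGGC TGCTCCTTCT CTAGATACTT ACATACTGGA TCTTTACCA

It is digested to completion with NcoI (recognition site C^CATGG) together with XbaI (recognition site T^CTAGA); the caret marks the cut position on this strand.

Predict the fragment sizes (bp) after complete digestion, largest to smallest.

The NcoI site (CCATGG) starts at position 104.
NcoI cuts after the first base of each site, so after position 104.
The XbaI site (TCTAGA) starts at position 120.
XbaI cuts after the first base of each site, so after position 120.
Combined cut positions: 104, 120.
Circular molecule, 2 cuts → 2 fragments:
  105–120 → 16 bp
  121–149 then 1–104 → 29 + 104 = 133 bp
Sorted largest to smallest: 133, 16 bp.

133, 16 bp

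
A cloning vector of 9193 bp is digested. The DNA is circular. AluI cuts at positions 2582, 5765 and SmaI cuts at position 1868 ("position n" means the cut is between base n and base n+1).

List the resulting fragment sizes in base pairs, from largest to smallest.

5296, 3183, 714 bp

Combined cut positions (sorted): 1868, 2582, 5765.
Circular molecule, 3 cuts → 3 fragments:
  2582 − 1868 = 714 bp
  5765 − 2582 = 3183 bp
  wrap: 9193 − 5765 + 1868 = 5296 bp
Sorted largest to smallest: 5296, 3183, 714 bp.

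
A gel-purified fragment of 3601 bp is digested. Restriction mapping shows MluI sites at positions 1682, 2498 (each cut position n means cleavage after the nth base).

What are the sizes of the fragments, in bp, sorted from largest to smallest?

1682, 1103, 816 bp

Linear molecule, 2 cuts → 3 fragments:
  1682 − 0 = 1682 bp
  2498 − 1682 = 816 bp
  3601 − 2498 = 1103 bp
Sorted largest to smallest: 1682, 1103, 816 bp.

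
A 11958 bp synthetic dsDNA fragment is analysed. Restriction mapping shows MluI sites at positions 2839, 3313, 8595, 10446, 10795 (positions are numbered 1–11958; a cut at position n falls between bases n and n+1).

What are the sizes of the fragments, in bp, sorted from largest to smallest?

Linear molecule, 5 cuts → 6 fragments:
  2839 − 0 = 2839 bp
  3313 − 2839 = 474 bp
  8595 − 3313 = 5282 bp
  10446 − 8595 = 1851 bp
  10795 − 10446 = 349 bp
  11958 − 10795 = 1163 bp
Sorted largest to smallest: 5282, 2839, 1851, 1163, 474, 349 bp.

5282, 2839, 1851, 1163, 474, 349 bp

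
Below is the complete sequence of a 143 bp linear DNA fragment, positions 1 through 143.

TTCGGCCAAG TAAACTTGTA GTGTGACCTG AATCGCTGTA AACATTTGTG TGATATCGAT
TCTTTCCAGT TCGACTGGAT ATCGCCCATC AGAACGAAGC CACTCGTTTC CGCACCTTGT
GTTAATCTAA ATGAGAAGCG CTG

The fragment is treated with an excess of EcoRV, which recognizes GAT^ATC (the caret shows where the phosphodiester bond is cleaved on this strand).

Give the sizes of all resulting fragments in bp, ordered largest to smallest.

EcoRV sites (GATATC) start at positions 52, 78.
EcoRV cuts after base 3 of each site, so after positions 54, 80.
Linear molecule, 2 cuts → 3 fragments:
  1–54 → 54 bp
  55–80 → 26 bp
  81–143 → 63 bp
Sorted largest to smallest: 63, 54, 26 bp.

63, 54, 26 bp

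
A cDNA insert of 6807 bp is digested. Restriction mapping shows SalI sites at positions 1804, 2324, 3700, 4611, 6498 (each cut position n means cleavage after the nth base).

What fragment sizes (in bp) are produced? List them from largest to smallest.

1887, 1804, 1376, 911, 520, 309 bp

Linear molecule, 5 cuts → 6 fragments:
  1804 − 0 = 1804 bp
  2324 − 1804 = 520 bp
  3700 − 2324 = 1376 bp
  4611 − 3700 = 911 bp
  6498 − 4611 = 1887 bp
  6807 − 6498 = 309 bp
Sorted largest to smallest: 1887, 1804, 1376, 911, 520, 309 bp.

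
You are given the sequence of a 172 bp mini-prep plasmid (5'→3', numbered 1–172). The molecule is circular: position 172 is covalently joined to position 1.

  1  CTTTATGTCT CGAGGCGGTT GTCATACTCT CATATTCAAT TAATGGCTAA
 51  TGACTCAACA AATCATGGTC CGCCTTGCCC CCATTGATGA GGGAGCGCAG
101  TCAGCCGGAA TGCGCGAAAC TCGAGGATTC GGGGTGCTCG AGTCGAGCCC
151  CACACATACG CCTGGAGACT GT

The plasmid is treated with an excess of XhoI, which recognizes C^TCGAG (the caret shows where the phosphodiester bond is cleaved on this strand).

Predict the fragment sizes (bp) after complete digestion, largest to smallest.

XhoI sites (CTCGAG) start at positions 9, 120, 137.
XhoI cuts after the first base of each site, so after positions 9, 120, 137.
Circular molecule, 3 cuts → 3 fragments:
  10–120 → 111 bp
  121–137 → 17 bp
  138–172 then 1–9 → 35 + 9 = 44 bp
Sorted largest to smallest: 111, 44, 17 bp.

111, 44, 17 bp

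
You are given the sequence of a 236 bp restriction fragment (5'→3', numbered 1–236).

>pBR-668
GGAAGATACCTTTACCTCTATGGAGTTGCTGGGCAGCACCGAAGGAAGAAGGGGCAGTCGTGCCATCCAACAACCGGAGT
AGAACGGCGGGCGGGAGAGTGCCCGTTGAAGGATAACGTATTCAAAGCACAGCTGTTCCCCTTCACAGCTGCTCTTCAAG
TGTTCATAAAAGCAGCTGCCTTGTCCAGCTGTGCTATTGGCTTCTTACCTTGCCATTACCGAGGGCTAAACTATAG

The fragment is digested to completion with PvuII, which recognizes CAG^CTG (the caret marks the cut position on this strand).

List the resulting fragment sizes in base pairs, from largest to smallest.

PvuII sites (CAGCTG) start at positions 130, 146, 173, 186.
PvuII cuts after base 3 of each site, so after positions 132, 148, 175, 188.
Linear molecule, 4 cuts → 5 fragments:
  1–132 → 132 bp
  133–148 → 16 bp
  149–175 → 27 bp
  176–188 → 13 bp
  189–236 → 48 bp
Sorted largest to smallest: 132, 48, 27, 16, 13 bp.

132, 48, 27, 16, 13 bp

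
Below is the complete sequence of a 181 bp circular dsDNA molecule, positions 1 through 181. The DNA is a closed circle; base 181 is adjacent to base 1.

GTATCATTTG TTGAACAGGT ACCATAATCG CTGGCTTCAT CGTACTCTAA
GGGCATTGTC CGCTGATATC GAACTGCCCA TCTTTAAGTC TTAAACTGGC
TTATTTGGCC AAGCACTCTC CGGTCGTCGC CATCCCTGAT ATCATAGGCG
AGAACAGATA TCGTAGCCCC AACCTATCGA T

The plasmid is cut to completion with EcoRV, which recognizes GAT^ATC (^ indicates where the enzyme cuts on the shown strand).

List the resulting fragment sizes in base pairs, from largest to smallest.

89, 73, 19 bp

EcoRV sites (GATATC) start at positions 65, 138, 157.
EcoRV cuts after base 3 of each site, so after positions 67, 140, 159.
Circular molecule, 3 cuts → 3 fragments:
  68–140 → 73 bp
  141–159 → 19 bp
  160–181 then 1–67 → 22 + 67 = 89 bp
Sorted largest to smallest: 89, 73, 19 bp.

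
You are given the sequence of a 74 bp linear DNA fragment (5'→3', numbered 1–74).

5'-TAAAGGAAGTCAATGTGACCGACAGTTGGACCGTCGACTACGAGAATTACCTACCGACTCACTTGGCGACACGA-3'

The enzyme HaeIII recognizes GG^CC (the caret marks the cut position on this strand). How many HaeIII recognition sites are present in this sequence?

0

No occurrence of GGCC is present in the sequence.
HaeIII does not cut: 0 sites.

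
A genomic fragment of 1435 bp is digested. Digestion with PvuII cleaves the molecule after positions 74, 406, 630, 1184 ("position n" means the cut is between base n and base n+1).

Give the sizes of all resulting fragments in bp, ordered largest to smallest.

Linear molecule, 4 cuts → 5 fragments:
  74 − 0 = 74 bp
  406 − 74 = 332 bp
  630 − 406 = 224 bp
  1184 − 630 = 554 bp
  1435 − 1184 = 251 bp
Sorted largest to smallest: 554, 332, 251, 224, 74 bp.

554, 332, 251, 224, 74 bp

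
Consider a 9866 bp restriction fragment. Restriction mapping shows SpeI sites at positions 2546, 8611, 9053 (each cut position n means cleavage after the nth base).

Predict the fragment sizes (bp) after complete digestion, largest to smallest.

Linear molecule, 3 cuts → 4 fragments:
  2546 − 0 = 2546 bp
  8611 − 2546 = 6065 bp
  9053 − 8611 = 442 bp
  9866 − 9053 = 813 bp
Sorted largest to smallest: 6065, 2546, 813, 442 bp.

6065, 2546, 813, 442 bp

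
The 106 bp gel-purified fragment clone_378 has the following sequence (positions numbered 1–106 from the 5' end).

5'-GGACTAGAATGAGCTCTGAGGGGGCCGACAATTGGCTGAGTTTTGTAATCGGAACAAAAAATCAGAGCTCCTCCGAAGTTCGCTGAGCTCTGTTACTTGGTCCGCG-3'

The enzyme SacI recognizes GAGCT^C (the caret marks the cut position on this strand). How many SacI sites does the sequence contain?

GAGCTC occurs starting at positions 11, 65, 85.
SacI cuts at 3 sites.

3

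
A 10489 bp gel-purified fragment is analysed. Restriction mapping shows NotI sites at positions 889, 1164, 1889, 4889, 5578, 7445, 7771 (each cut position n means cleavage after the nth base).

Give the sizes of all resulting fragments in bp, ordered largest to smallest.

Linear molecule, 7 cuts → 8 fragments:
  889 − 0 = 889 bp
  1164 − 889 = 275 bp
  1889 − 1164 = 725 bp
  4889 − 1889 = 3000 bp
  5578 − 4889 = 689 bp
  7445 − 5578 = 1867 bp
  7771 − 7445 = 326 bp
  10489 − 7771 = 2718 bp
Sorted largest to smallest: 3000, 2718, 1867, 889, 725, 689, 326, 275 bp.

3000, 2718, 1867, 889, 725, 689, 326, 275 bp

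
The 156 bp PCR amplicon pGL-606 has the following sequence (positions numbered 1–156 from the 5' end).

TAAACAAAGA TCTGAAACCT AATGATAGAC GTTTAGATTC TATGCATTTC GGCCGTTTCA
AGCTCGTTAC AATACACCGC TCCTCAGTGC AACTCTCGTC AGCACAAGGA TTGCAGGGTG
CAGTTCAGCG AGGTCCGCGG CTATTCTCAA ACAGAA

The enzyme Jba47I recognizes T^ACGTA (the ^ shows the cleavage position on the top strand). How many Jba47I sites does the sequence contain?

0

No occurrence of TACGTA is present in the sequence.
Jba47I does not cut: 0 sites.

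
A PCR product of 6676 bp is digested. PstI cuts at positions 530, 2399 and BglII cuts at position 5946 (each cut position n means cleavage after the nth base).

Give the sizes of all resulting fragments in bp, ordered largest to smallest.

Combined cut positions (sorted): 530, 2399, 5946.
Linear molecule, 3 cuts → 4 fragments:
  530 − 0 = 530 bp
  2399 − 530 = 1869 bp
  5946 − 2399 = 3547 bp
  6676 − 5946 = 730 bp
Sorted largest to smallest: 3547, 1869, 730, 530 bp.

3547, 1869, 730, 530 bp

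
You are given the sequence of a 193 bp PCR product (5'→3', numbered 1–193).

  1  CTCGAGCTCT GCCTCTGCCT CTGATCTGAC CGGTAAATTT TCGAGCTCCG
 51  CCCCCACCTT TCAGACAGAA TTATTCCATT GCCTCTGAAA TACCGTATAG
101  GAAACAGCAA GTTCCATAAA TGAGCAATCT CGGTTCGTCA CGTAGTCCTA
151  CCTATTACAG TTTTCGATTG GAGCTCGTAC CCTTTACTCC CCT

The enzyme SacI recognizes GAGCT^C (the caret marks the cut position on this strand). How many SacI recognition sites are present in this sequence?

3

GAGCTC occurs starting at positions 4, 43, 171.
SacI cuts at 3 sites.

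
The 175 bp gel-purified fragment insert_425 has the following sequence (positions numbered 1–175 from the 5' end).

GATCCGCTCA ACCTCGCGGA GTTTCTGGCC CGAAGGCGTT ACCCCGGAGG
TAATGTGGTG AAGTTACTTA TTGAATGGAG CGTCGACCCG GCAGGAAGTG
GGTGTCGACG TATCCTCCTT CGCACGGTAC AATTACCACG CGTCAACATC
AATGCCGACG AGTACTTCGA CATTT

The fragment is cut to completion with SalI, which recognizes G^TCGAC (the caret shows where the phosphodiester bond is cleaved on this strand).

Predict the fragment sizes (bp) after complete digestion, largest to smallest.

82, 71, 22 bp

SalI sites (GTCGAC) start at positions 82, 104.
SalI cuts after the first base of each site, so after positions 82, 104.
Linear molecule, 2 cuts → 3 fragments:
  1–82 → 82 bp
  83–104 → 22 bp
  105–175 → 71 bp
Sorted largest to smallest: 82, 71, 22 bp.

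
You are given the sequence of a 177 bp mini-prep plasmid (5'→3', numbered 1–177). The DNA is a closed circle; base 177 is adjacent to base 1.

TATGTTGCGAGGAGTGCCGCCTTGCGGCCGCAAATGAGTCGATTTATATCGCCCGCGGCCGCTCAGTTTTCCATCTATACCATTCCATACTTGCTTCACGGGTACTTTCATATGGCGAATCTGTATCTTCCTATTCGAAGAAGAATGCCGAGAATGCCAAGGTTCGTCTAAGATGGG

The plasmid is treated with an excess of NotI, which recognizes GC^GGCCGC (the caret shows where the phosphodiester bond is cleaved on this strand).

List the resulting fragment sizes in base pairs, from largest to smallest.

146, 31 bp

NotI sites (GCGGCCGC) start at positions 24, 55.
NotI cuts after base 2 of each site, so after positions 25, 56.
Circular molecule, 2 cuts → 2 fragments:
  26–56 → 31 bp
  57–177 then 1–25 → 121 + 25 = 146 bp
Sorted largest to smallest: 146, 31 bp.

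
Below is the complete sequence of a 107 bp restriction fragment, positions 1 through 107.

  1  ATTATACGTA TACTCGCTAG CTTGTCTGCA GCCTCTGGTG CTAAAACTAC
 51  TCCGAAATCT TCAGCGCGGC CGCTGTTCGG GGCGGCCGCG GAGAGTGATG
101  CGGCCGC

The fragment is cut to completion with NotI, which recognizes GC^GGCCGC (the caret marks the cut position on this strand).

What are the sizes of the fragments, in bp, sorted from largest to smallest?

NotI sites (GCGGCCGC) start at positions 66, 82, 100.
NotI cuts after base 2 of each site, so after positions 67, 83, 101.
Linear molecule, 3 cuts → 4 fragments:
  1–67 → 67 bp
  68–83 → 16 bp
  84–101 → 18 bp
  102–107 → 6 bp
Sorted largest to smallest: 67, 18, 16, 6 bp.

67, 18, 16, 6 bp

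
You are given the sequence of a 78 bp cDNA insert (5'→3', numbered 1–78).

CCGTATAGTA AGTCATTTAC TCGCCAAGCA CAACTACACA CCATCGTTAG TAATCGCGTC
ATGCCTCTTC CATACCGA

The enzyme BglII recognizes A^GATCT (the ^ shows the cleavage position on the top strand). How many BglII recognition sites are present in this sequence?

0

No occurrence of AGATCT is present in the sequence.
BglII does not cut: 0 sites.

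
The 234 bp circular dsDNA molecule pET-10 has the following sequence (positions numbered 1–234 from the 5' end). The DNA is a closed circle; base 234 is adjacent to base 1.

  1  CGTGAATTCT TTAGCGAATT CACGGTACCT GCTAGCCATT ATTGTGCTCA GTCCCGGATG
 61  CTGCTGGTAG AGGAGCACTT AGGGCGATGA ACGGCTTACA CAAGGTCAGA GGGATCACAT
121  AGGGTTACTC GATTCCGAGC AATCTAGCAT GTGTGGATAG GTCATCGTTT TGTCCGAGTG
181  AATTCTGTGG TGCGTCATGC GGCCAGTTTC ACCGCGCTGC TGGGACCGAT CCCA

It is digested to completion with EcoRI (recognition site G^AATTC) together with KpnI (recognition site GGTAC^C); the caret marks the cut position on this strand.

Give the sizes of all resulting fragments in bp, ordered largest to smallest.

152, 58, 12, 12 bp

EcoRI sites (GAATTC) start at positions 4, 16, 180.
EcoRI cuts after the first base of each site, so after positions 4, 16, 180.
The KpnI site (GGTACC) starts at position 24.
KpnI cuts after base 5 of each site (before the last base), so after position 28.
Combined cut positions: 4, 16, 28, 180.
Circular molecule, 4 cuts → 4 fragments:
  5–16 → 12 bp
  17–28 → 12 bp
  29–180 → 152 bp
  181–234 then 1–4 → 54 + 4 = 58 bp
Sorted largest to smallest: 152, 58, 12, 12 bp.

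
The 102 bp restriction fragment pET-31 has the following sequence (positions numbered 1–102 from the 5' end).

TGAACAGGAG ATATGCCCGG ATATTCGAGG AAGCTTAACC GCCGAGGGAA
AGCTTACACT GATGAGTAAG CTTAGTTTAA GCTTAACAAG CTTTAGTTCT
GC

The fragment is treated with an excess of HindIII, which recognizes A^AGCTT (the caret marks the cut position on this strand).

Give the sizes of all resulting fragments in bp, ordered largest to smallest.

31, 19, 18, 14, 11, 9 bp

HindIII sites (AAGCTT) start at positions 31, 50, 68, 79, 88.
HindIII cuts after the first base of each site, so after positions 31, 50, 68, 79, 88.
Linear molecule, 5 cuts → 6 fragments:
  1–31 → 31 bp
  32–50 → 19 bp
  51–68 → 18 bp
  69–79 → 11 bp
  80–88 → 9 bp
  89–102 → 14 bp
Sorted largest to smallest: 31, 19, 18, 14, 11, 9 bp.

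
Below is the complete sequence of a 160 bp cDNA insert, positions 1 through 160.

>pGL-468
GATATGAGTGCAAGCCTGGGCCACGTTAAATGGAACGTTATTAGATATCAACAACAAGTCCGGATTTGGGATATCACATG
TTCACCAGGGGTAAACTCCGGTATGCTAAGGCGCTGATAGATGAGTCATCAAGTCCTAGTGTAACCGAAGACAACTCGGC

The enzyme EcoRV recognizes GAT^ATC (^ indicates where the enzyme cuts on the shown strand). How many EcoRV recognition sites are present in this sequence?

GATATC occurs starting at positions 44, 70.
EcoRV cuts at 2 sites.

2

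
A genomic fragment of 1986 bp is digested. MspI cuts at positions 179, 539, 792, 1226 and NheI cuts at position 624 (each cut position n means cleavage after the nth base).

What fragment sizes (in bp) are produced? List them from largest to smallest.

760, 434, 360, 179, 168, 85 bp

Combined cut positions (sorted): 179, 539, 624, 792, 1226.
Linear molecule, 5 cuts → 6 fragments:
  179 − 0 = 179 bp
  539 − 179 = 360 bp
  624 − 539 = 85 bp
  792 − 624 = 168 bp
  1226 − 792 = 434 bp
  1986 − 1226 = 760 bp
Sorted largest to smallest: 760, 434, 360, 179, 168, 85 bp.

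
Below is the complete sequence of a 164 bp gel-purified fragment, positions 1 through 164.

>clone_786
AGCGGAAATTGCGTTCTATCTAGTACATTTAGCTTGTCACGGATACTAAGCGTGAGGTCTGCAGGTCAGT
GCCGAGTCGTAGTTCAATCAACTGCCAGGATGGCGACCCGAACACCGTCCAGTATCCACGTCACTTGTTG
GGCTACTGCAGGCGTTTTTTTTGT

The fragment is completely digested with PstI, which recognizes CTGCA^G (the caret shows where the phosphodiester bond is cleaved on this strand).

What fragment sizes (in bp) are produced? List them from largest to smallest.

PstI sites (CTGCAG) start at positions 59, 146.
PstI cuts after base 5 of each site (before the last base), so after positions 63, 150.
Linear molecule, 2 cuts → 3 fragments:
  1–63 → 63 bp
  64–150 → 87 bp
  151–164 → 14 bp
Sorted largest to smallest: 87, 63, 14 bp.

87, 63, 14 bp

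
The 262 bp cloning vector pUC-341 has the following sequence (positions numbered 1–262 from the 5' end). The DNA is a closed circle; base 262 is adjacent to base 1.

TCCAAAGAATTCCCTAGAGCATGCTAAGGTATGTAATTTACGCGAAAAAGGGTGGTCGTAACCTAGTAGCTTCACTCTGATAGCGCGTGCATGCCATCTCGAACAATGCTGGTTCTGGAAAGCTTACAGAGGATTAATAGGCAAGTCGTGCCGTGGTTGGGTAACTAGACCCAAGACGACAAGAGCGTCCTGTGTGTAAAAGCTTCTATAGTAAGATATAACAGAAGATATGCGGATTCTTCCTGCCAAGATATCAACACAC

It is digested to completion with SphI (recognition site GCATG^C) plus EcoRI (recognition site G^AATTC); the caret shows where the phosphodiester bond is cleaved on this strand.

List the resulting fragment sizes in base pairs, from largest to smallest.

SphI sites (GCATGC) start at positions 19, 89.
SphI cuts after base 5 of each site (before the last base), so after positions 23, 93.
The EcoRI site (GAATTC) starts at position 7.
EcoRI cuts after the first base of each site, so after position 7.
Combined cut positions: 7, 23, 93.
Circular molecule, 3 cuts → 3 fragments:
  8–23 → 16 bp
  24–93 → 70 bp
  94–262 then 1–7 → 169 + 7 = 176 bp
Sorted largest to smallest: 176, 70, 16 bp.

176, 70, 16 bp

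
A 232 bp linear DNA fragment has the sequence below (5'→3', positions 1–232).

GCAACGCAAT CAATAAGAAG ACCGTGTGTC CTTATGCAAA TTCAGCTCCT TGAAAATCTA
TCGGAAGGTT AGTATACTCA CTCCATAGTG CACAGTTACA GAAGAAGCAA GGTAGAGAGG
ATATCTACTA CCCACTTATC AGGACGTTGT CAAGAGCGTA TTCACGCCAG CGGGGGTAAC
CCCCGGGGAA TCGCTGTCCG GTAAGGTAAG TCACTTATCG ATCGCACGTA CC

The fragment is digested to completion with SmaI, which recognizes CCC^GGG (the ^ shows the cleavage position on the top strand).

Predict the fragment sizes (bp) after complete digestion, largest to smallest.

184, 48 bp

The SmaI site (CCCGGG) starts at position 182.
SmaI cuts after base 3 of each site, so after position 184.
Linear molecule, 1 cut → 2 fragments:
  1–184 → 184 bp
  185–232 → 48 bp
Sorted largest to smallest: 184, 48 bp.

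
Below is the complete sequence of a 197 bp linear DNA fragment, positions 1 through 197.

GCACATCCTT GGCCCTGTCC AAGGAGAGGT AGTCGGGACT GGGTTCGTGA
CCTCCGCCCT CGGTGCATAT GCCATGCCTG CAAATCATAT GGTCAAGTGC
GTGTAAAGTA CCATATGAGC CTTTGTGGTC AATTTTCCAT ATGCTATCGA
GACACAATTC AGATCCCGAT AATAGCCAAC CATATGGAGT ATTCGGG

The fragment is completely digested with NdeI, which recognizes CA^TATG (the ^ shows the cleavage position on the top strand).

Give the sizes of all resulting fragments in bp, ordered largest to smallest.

67, 43, 26, 26, 20, 15 bp

NdeI sites (CATATG) start at positions 66, 86, 112, 138, 181.
NdeI cuts after base 2 of each site, so after positions 67, 87, 113, 139, 182.
Linear molecule, 5 cuts → 6 fragments:
  1–67 → 67 bp
  68–87 → 20 bp
  88–113 → 26 bp
  114–139 → 26 bp
  140–182 → 43 bp
  183–197 → 15 bp
Sorted largest to smallest: 67, 43, 26, 26, 20, 15 bp.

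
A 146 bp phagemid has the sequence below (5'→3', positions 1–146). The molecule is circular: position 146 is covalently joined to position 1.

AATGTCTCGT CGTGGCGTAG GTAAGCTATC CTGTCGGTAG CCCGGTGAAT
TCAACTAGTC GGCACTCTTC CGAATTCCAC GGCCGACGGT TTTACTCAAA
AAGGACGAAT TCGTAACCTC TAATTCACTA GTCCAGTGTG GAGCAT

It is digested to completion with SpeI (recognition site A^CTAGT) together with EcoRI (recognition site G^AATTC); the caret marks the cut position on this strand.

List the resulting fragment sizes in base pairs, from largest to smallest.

SpeI sites (ACTAGT) start at positions 54, 127.
SpeI cuts after the first base of each site, so after positions 54, 127.
EcoRI sites (GAATTC) start at positions 47, 72, 107.
EcoRI cuts after the first base of each site, so after positions 47, 72, 107.
Combined cut positions: 47, 54, 72, 107, 127.
Circular molecule, 5 cuts → 5 fragments:
  48–54 → 7 bp
  55–72 → 18 bp
  73–107 → 35 bp
  108–127 → 20 bp
  128–146 then 1–47 → 19 + 47 = 66 bp
Sorted largest to smallest: 66, 35, 20, 18, 7 bp.

66, 35, 20, 18, 7 bp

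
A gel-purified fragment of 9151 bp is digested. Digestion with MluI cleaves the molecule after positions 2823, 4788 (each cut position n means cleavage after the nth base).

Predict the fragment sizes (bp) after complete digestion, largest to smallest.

Linear molecule, 2 cuts → 3 fragments:
  2823 − 0 = 2823 bp
  4788 − 2823 = 1965 bp
  9151 − 4788 = 4363 bp
Sorted largest to smallest: 4363, 2823, 1965 bp.

4363, 2823, 1965 bp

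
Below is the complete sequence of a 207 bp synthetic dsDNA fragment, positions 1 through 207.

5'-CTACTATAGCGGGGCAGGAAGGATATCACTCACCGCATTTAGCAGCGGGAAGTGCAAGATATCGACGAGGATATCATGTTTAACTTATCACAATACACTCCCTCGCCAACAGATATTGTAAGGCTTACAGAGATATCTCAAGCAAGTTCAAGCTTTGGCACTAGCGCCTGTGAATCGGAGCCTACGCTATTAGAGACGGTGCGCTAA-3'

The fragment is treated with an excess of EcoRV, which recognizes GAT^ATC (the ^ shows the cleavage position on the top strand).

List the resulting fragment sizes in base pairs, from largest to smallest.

EcoRV sites (GATATC) start at positions 22, 58, 70, 132.
EcoRV cuts after base 3 of each site, so after positions 24, 60, 72, 134.
Linear molecule, 4 cuts → 5 fragments:
  1–24 → 24 bp
  25–60 → 36 bp
  61–72 → 12 bp
  73–134 → 62 bp
  135–207 → 73 bp
Sorted largest to smallest: 73, 62, 36, 24, 12 bp.

73, 62, 36, 24, 12 bp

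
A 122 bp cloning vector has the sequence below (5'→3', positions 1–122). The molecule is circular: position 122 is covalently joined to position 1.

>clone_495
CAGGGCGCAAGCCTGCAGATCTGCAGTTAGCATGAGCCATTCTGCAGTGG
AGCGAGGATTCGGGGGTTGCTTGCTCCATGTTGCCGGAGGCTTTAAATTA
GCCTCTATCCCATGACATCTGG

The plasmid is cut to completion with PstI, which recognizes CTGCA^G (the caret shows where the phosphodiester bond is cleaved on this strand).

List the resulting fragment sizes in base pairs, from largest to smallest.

PstI sites (CTGCAG) start at positions 13, 21, 42.
PstI cuts after base 5 of each site (before the last base), so after positions 17, 25, 46.
Circular molecule, 3 cuts → 3 fragments:
  18–25 → 8 bp
  26–46 → 21 bp
  47–122 then 1–17 → 76 + 17 = 93 bp
Sorted largest to smallest: 93, 21, 8 bp.

93, 21, 8 bp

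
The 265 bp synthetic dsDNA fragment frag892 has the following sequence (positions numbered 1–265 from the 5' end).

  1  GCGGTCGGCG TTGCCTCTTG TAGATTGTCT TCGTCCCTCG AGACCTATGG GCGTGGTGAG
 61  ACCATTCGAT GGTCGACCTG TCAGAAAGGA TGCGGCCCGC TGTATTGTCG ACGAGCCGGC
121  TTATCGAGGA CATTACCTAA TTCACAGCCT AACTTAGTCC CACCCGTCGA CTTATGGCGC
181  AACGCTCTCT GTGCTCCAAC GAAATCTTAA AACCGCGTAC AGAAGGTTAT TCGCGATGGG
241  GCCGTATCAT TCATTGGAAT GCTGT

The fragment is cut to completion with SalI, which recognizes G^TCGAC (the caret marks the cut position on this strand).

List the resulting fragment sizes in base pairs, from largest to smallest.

SalI sites (GTCGAC) start at positions 72, 107, 166.
SalI cuts after the first base of each site, so after positions 72, 107, 166.
Linear molecule, 3 cuts → 4 fragments:
  1–72 → 72 bp
  73–107 → 35 bp
  108–166 → 59 bp
  167–265 → 99 bp
Sorted largest to smallest: 99, 72, 59, 35 bp.

99, 72, 59, 35 bp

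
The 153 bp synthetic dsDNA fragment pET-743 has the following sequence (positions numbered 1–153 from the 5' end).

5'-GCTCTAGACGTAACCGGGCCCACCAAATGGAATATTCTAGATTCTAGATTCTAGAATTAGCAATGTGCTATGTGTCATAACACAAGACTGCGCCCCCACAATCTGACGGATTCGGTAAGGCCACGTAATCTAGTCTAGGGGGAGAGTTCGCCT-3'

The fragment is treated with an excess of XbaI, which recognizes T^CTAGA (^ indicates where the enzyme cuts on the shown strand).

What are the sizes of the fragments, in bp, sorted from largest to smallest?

XbaI sites (TCTAGA) start at positions 3, 36, 43, 50.
XbaI cuts after the first base of each site, so after positions 3, 36, 43, 50.
Linear molecule, 4 cuts → 5 fragments:
  1–3 → 3 bp
  4–36 → 33 bp
  37–43 → 7 bp
  44–50 → 7 bp
  51–153 → 103 bp
Sorted largest to smallest: 103, 33, 7, 7, 3 bp.

103, 33, 7, 7, 3 bp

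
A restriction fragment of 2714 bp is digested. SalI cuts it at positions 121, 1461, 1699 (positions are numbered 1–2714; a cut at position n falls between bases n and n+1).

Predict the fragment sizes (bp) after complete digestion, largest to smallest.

1340, 1015, 238, 121 bp

Linear molecule, 3 cuts → 4 fragments:
  121 − 0 = 121 bp
  1461 − 121 = 1340 bp
  1699 − 1461 = 238 bp
  2714 − 1699 = 1015 bp
Sorted largest to smallest: 1340, 1015, 238, 121 bp.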